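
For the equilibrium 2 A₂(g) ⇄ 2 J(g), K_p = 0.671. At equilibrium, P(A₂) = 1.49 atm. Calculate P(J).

At equilibrium, K_p = P(J)² / P(A₂)² = 0.671.
(P(J))² / (1.49)² = 0.671
P(J)² = 1.49 ⇒ P(J) = 1.22 atm

P(J) = 1.22 atm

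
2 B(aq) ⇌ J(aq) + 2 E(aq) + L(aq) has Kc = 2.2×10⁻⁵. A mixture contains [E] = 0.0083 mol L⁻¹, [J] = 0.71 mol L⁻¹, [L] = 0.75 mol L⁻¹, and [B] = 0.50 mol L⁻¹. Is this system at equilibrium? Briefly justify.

Qc = [J]·[E]²·[L] / [B]² = (0.71)·(0.0083)²·(0.75) / (0.50)² = 1.5×10⁻⁴
Qc = 1.5×10⁻⁴ > Kc = 2.2×10⁻⁵: net reverse reaction.

no; Q > K, reaction proceeds in reverse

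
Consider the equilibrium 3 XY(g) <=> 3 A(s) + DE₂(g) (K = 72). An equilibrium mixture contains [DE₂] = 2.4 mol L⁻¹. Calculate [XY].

(A is a pure solid — omitted from K.)
At equilibrium, K = [DE₂] / [XY]³ = 72.
(2.4) / ([XY])³ = 72
[XY]³ = 0.0333 ⇒ [XY] = 0.32 mol L⁻¹

[XY] = 0.32 mol L⁻¹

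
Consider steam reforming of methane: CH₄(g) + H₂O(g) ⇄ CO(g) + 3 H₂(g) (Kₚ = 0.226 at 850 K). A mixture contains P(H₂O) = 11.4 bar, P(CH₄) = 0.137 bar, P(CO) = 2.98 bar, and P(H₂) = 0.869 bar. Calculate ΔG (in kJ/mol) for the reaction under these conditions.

Qₚ = P(CO)·P(H₂)³ / (P(CH₄)·P(H₂O)) = (2.98)·(0.869)³ / ((0.137)·(11.4)) = 1.25
ΔG = RT ln(Qₚ/Kₚ) = (8.314 J mol⁻¹ K⁻¹)(850 K) × ln(1.25/0.226)
   = (7.067 kJ/mol)(1.710) = 12.1 kJ/mol
ΔG > 0, so the forward reaction is non-spontaneous (proceeds in reverse).

ΔG = 12.1 kJ/mol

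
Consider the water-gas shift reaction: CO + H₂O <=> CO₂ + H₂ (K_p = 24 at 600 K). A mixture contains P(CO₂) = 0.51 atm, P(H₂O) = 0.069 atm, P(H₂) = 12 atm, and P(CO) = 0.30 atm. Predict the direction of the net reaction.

reverse (toward reactants)

Q_p = P(CO₂)·P(H₂) / (P(CO)·P(H₂O)) = (0.51)·(12) / ((0.30)·(0.069)) = 300
Q_p = 300 > K_p = 24, so the reverse reaction proceeds.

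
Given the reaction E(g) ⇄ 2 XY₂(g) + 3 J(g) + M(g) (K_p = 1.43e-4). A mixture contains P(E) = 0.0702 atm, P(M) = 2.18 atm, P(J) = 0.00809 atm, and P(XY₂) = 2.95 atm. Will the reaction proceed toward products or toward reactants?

Q_p = P(XY₂)²·P(J)³·P(M) / P(E) = (2.95)²·(0.00809)³·(2.18) / (0.0702) = 1.43e-4
Q_p = 1.43e-4 = K_p, so the system is already at equilibrium.

at equilibrium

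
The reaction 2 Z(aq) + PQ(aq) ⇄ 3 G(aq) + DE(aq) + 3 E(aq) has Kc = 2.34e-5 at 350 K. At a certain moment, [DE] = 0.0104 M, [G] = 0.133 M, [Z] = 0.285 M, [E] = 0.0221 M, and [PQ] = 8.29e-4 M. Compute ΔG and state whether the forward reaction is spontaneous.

Qc = [G]³·[DE]·[E]³ / ([Z]²·[PQ]) = (0.133)³·(0.0104)·(0.0221)³ / ((0.285)²·(8.29e-4)) = 3.92e-6
ΔG = RT ln(Qc/Kc) = (8.314 J mol⁻¹ K⁻¹)(350 K) × ln(3.92e-6/2.34e-5)
   = (2.910 kJ/mol)(-1.787) = -5.20 kJ/mol
ΔG < 0, so the forward reaction is spontaneous (proceeds forward).

ΔG = -5.20 kJ/mol; the forward reaction is spontaneous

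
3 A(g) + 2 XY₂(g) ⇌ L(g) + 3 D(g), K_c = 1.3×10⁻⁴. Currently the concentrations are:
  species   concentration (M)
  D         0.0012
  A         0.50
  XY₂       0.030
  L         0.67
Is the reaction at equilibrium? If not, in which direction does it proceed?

toward products

Q_c = [L]·[D]³ / ([A]³·[XY₂]²) = (0.67)·(0.0012)³ / ((0.50)³·(0.030)²) = 1.0×10⁻⁵
Q_c = 1.0×10⁻⁵ < K_c = 1.3×10⁻⁴, so the forward reaction proceeds.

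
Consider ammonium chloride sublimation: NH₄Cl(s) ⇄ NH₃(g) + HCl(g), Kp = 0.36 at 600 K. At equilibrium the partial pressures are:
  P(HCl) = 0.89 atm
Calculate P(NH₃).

P(NH₃) = 0.40 atm

(NH₄Cl is a pure solid — omitted from Kp.)
At equilibrium, Kp = P(NH₃)·P(HCl) = 0.36.
(P(NH₃))·(0.89) = 0.36
P(NH₃) = 0.404 = 0.40 atm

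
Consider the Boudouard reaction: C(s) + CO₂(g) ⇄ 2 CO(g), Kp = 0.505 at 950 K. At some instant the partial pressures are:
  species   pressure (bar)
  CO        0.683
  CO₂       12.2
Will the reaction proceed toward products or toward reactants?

(C is a pure solid — omitted from Qp.)
Qp = P(CO)² / P(CO₂) = (0.683)² / (12.2) = 0.0382
Qp = 0.0382 < Kp = 0.505, so the forward reaction proceeds.

in the forward direction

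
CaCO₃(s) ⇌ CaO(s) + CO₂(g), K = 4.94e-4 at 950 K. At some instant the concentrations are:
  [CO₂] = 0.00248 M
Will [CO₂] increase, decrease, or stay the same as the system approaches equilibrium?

decrease

(CaCO₃, CaO are pure solids — omitted from Q.)
Q = [CO₂] = 0.00248
Q = 0.00248 > K = 4.94e-4: net reverse reaction.
CO₂ is a product, so it decreases.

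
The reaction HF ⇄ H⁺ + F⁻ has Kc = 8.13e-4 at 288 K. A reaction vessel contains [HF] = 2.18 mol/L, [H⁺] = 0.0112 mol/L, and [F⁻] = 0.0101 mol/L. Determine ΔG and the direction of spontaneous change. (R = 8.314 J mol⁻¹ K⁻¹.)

Qc = [H⁺]·[F⁻] / [HF] = (0.0112)·(0.0101) / (2.18) = 5.19e-5
ΔG = RT ln(Qc/Kc) = (8.314 J mol⁻¹ K⁻¹)(288 K) × ln(5.19e-5/8.13e-4)
   = (2.394 kJ/mol)(-2.751) = -6.59 kJ/mol
ΔG < 0, so the forward reaction is spontaneous (proceeds forward).

ΔG = -6.59 kJ/mol; the forward reaction is spontaneous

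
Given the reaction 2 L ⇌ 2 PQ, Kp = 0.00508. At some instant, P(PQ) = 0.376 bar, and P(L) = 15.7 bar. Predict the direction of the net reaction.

Qp = P(PQ)² / P(L)² = (0.376)² / (15.7)² = 5.74×10⁻⁴
Qp = 5.74×10⁻⁴ < Kp = 0.00508, so the forward reaction proceeds.

in the forward direction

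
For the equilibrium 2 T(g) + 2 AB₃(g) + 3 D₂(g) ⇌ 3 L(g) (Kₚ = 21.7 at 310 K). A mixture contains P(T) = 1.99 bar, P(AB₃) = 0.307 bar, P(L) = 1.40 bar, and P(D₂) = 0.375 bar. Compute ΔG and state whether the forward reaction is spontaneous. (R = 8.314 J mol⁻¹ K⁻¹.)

ΔG = 4.79 kJ/mol; the forward reaction is non-spontaneous

Qₚ = P(L)³ / (P(T)²·P(AB₃)²·P(D₂)³) = (1.40)³ / ((1.99)²·(0.307)²·(0.375)³) = 139
ΔG = RT ln(Qₚ/Kₚ) = (8.314 J mol⁻¹ K⁻¹)(310 K) × ln(139/21.7)
   = (2.577 kJ/mol)(1.857) = 4.79 kJ/mol
ΔG > 0, so the forward reaction is non-spontaneous (proceeds in reverse).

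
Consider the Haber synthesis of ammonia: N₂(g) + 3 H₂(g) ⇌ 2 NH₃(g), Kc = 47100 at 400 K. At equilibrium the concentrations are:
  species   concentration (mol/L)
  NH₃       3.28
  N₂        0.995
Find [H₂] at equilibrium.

At equilibrium, Kc = [NH₃]² / ([N₂]·[H₂]³) = 47100.
(3.28)² / ((0.995)·([H₂])³) = 47100
[H₂]³ = 2.30×10⁻⁴ ⇒ [H₂] = 0.0612 mol/L

[H₂] = 0.0612 mol/L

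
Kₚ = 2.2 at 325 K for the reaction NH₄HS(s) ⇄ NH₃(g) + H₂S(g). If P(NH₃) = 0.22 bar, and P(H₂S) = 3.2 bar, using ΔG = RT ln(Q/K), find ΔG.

ΔG = -3.08 kJ/mol

(NH₄HS is a pure solid — omitted from Qₚ.)
Qₚ = P(NH₃)·P(H₂S) = (0.22)·(3.2) = 0.704
ΔG = RT ln(Qₚ/Kₚ) = (8.314 J mol⁻¹ K⁻¹)(325 K) × ln(0.704/2.2)
   = (2.702 kJ/mol)(-1.139) = -3.08 kJ/mol
ΔG < 0, so the forward reaction is spontaneous (proceeds forward).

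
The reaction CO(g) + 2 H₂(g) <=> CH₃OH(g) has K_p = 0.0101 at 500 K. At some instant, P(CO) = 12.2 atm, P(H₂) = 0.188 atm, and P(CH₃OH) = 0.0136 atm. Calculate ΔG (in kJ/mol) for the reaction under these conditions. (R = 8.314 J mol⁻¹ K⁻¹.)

Q_p = P(CH₃OH) / (P(CO)·P(H₂)²) = (0.0136) / ((12.2)·(0.188)²) = 0.0315
ΔG = RT ln(Q_p/K_p) = (8.314 J mol⁻¹ K⁻¹)(500 K) × ln(0.0315/0.0101)
   = (4.157 kJ/mol)(1.137) = 4.73 kJ/mol
ΔG > 0, so the forward reaction is non-spontaneous (proceeds in reverse).

ΔG = 4.73 kJ/mol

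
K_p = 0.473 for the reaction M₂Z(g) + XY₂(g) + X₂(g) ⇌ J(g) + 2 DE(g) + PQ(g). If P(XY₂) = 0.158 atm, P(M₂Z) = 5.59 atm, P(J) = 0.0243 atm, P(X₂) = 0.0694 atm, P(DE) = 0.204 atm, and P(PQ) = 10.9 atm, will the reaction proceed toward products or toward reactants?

Q_p = P(J)·P(DE)²·P(PQ) / (P(M₂Z)·P(XY₂)·P(X₂)) = (0.0243)·(0.204)²·(10.9) / ((5.59)·(0.158)·(0.0694)) = 0.180
Q_p = 0.180 < K_p = 0.473, so the forward reaction proceeds.

to the right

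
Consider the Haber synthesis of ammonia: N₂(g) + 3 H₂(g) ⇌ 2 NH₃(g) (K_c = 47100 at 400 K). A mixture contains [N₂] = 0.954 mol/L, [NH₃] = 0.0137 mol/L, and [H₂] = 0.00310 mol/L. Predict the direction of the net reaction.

toward products

Q_c = [NH₃]² / ([N₂]·[H₂]³) = (0.0137)² / ((0.954)·(0.00310)³) = 6600
Q_c = 6600 < K_c = 47100, so the forward reaction proceeds.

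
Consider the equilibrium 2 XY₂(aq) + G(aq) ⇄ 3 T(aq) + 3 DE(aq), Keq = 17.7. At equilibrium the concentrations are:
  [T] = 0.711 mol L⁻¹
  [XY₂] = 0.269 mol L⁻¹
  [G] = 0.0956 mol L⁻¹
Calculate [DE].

[DE] = 0.698 mol L⁻¹

At equilibrium, Keq = [T]³·[DE]³ / ([XY₂]²·[G]) = 17.7.
(0.711)³·([DE])³ / ((0.269)²·(0.0956)) = 17.7
[DE]³ = 0.341 ⇒ [DE] = 0.698 mol L⁻¹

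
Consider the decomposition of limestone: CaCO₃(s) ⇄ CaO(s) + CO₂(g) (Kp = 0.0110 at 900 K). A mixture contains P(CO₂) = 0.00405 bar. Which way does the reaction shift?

to the right

(CaCO₃, CaO are pure solids — omitted from Qp.)
Qp = P(CO₂) = 0.00405
Qp = 0.00405 < Kp = 0.0110, so the forward reaction proceeds.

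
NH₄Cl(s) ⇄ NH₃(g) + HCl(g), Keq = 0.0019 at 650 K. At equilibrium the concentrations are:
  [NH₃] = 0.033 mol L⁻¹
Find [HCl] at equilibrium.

[HCl] = 0.058 mol L⁻¹

(NH₄Cl is a pure solid — omitted from Keq.)
At equilibrium, Keq = [NH₃]·[HCl] = 0.0019.
(0.033)·([HCl]) = 0.0019
[HCl] = 0.0576 = 0.058 mol L⁻¹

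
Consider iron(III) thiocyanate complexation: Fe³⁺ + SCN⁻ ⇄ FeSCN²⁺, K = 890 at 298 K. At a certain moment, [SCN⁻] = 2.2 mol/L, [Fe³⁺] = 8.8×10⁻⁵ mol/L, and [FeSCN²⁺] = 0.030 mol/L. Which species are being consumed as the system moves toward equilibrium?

Q = [FeSCN²⁺] / ([Fe³⁺]·[SCN⁻]) = (0.030) / ((8.8×10⁻⁵)·(2.2)) = 150
Q = 150 < K = 890: net forward reaction.

Fe³⁺, SCN⁻ (reactants)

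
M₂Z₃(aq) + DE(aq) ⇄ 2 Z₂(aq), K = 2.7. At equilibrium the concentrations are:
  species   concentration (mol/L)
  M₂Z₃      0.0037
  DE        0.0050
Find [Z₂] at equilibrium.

[Z₂] = 0.0071 mol/L

At equilibrium, K = [Z₂]² / ([M₂Z₃]·[DE]) = 2.7.
([Z₂])² / ((0.0037)·(0.0050)) = 2.7
[Z₂]² = 5.00e-5 ⇒ [Z₂] = 0.0071 mol/L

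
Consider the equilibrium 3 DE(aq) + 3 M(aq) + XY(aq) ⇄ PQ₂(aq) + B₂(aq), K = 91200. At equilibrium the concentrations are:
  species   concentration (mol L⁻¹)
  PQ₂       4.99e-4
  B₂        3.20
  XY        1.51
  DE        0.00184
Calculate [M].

At equilibrium, K = [PQ₂]·[B₂] / ([DE]³·[M]³·[XY]) = 91200.
(4.99e-4)·(3.20) / ((0.00184)³·([M])³·(1.51)) = 91200
[M]³ = 1.86 ⇒ [M] = 1.23 mol L⁻¹

[M] = 1.23 mol L⁻¹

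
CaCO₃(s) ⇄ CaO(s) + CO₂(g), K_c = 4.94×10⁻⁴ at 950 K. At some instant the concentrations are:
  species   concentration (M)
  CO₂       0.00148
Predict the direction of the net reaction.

to the left

(CaCO₃, CaO are pure solids — omitted from Q_c.)
Q_c = [CO₂] = 0.00148
Q_c = 0.00148 > K_c = 4.94×10⁻⁴, so the reverse reaction proceeds.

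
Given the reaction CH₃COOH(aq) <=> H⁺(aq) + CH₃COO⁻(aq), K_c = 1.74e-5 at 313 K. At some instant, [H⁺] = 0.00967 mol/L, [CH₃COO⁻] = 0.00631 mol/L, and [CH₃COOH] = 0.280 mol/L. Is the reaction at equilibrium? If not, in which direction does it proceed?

to the left

Q_c = [H⁺]·[CH₃COO⁻] / [CH₃COOH] = (0.00967)·(0.00631) / (0.280) = 2.18e-4
Q_c = 2.18e-4 > K_c = 1.74e-5, so the reverse reaction proceeds.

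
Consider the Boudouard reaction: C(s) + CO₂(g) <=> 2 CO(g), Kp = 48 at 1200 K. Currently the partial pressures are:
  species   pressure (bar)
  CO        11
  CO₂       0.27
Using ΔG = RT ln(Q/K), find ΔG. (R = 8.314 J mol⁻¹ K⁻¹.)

ΔG = 22.3 kJ/mol

(C is a pure solid — omitted from Qp.)
Qp = P(CO)² / P(CO₂) = (11)² / (0.27) = 448
ΔG = RT ln(Qp/Kp) = (8.314 J mol⁻¹ K⁻¹)(1200 K) × ln(448/48)
   = (9.977 kJ/mol)(2.234) = 22.3 kJ/mol
ΔG > 0, so the forward reaction is non-spontaneous (proceeds in reverse).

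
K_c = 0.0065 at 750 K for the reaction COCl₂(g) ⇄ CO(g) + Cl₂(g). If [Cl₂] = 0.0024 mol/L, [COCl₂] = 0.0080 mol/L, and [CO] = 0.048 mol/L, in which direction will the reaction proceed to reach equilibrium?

in the reverse direction

Q_c = [CO]·[Cl₂] / [COCl₂] = (0.048)·(0.0024) / (0.0080) = 0.014
Q_c = 0.014 > K_c = 0.0065, so the reverse reaction proceeds.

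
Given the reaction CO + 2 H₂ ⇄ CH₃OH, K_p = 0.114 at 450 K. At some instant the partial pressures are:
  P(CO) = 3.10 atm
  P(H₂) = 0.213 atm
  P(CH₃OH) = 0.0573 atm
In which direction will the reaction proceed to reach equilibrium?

toward reactants

Q_p = P(CH₃OH) / (P(CO)·P(H₂)²) = (0.0573) / ((3.10)·(0.213)²) = 0.407
Q_p = 0.407 > K_p = 0.114, so the reverse reaction proceeds.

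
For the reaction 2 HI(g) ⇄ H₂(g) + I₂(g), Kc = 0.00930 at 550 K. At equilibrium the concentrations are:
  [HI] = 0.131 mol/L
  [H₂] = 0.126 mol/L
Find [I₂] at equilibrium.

At equilibrium, Kc = [H₂]·[I₂] / [HI]² = 0.00930.
(0.126)·([I₂]) / (0.131)² = 0.00930
[I₂] = 0.00127 mol/L

[I₂] = 0.00127 mol/L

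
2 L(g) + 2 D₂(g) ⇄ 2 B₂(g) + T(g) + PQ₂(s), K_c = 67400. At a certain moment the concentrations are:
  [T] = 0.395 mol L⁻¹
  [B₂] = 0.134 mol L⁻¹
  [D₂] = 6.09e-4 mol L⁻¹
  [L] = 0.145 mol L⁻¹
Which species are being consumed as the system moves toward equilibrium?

(PQ₂ is a pure solid — omitted from Q_c.)
Q_c = [B₂]²·[T] / ([L]²·[D₂]²) = (0.134)²·(0.395) / ((0.145)²·(6.09e-4)²) = 9.10e5
Q_c = 9.10e5 > K_c = 67400: net reverse reaction.

B₂, T, PQ₂ (products)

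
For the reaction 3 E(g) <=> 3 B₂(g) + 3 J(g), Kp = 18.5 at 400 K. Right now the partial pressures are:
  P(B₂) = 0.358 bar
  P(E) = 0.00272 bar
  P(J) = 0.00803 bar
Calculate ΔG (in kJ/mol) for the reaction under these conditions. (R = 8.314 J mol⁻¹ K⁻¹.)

Qp = P(B₂)³·P(J)³ / P(E)³ = (0.358)³·(0.00803)³ / (0.00272)³ = 1.18
ΔG = RT ln(Qp/Kp) = (8.314 J mol⁻¹ K⁻¹)(400 K) × ln(1.18/18.5)
   = (3.326 kJ/mol)(-2.752) = -9.15 kJ/mol
ΔG < 0, so the forward reaction is spontaneous (proceeds forward).

ΔG = -9.15 kJ/mol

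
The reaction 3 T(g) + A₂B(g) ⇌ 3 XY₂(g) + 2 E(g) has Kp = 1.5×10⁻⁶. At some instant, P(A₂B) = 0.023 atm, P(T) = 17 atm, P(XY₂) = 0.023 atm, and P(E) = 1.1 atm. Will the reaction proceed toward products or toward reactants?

toward products

Qp = P(XY₂)³·P(E)² / (P(T)³·P(A₂B)) = (0.023)³·(1.1)² / ((17)³·(0.023)) = 1.3×10⁻⁷
Qp = 1.3×10⁻⁷ < Kp = 1.5×10⁻⁶, so the forward reaction proceeds.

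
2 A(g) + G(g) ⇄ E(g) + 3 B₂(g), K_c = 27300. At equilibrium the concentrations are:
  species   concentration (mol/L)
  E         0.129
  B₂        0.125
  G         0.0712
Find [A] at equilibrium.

[A] = 3.60×10⁻⁴ mol/L

At equilibrium, K_c = [E]·[B₂]³ / ([A]²·[G]) = 27300.
(0.129)·(0.125)³ / (([A])²·(0.0712)) = 27300
[A]² = 1.30×10⁻⁷ ⇒ [A] = 3.60×10⁻⁴ mol/L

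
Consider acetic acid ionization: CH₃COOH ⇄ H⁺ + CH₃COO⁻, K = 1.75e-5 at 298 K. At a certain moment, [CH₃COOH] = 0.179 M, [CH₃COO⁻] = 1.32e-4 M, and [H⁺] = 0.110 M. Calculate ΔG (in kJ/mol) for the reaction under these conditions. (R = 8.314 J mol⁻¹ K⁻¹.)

Q = [H⁺]·[CH₃COO⁻] / [CH₃COOH] = (0.110)·(1.32e-4) / (0.179) = 8.11e-5
ΔG = RT ln(Q/K) = (8.314 J mol⁻¹ K⁻¹)(298 K) × ln(8.11e-5/1.75e-5)
   = (2.478 kJ/mol)(1.533) = 3.80 kJ/mol
ΔG > 0, so the forward reaction is non-spontaneous (proceeds in reverse).

ΔG = 3.80 kJ/mol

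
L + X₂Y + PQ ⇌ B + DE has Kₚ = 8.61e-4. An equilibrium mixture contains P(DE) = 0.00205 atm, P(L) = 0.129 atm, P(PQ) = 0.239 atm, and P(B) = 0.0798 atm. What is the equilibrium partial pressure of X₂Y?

At equilibrium, Kₚ = P(B)·P(DE) / (P(L)·P(X₂Y)·P(PQ)) = 8.61e-4.
(0.0798)·(0.00205) / ((0.129)·(P(X₂Y))·(0.239)) = 8.61e-4
P(X₂Y) = 6.16 atm

P(X₂Y) = 6.16 atm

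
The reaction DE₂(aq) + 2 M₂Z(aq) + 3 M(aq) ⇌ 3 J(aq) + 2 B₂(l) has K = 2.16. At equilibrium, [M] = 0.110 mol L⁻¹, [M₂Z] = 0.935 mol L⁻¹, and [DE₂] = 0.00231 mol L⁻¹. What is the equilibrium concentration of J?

[J] = 0.0180 mol L⁻¹

(B₂ is a pure liquid — omitted from K.)
At equilibrium, K = [J]³ / ([DE₂]·[M₂Z]²·[M]³) = 2.16.
([J])³ / ((0.00231)·(0.935)²·(0.110)³) = 2.16
[J]³ = 5.81×10⁻⁶ ⇒ [J] = 0.0180 mol L⁻¹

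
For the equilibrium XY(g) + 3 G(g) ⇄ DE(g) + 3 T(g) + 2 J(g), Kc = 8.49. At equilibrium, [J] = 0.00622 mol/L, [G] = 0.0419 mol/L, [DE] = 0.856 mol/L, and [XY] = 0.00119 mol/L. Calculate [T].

[T] = 0.282 mol/L

At equilibrium, Kc = [DE]·[T]³·[J]² / ([XY]·[G]³) = 8.49.
(0.856)·([T])³·(0.00622)² / ((0.00119)·(0.0419)³) = 8.49
[T]³ = 0.0224 ⇒ [T] = 0.282 mol/L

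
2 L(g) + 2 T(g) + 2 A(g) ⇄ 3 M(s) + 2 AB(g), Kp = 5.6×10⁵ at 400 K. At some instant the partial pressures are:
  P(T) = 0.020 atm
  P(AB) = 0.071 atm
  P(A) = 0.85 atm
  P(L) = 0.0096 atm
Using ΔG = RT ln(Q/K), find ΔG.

ΔG = -3.61 kJ/mol

(M is a pure solid — omitted from Qp.)
Qp = P(AB)² / (P(L)²·P(T)²·P(A)²) = (0.071)² / ((0.0096)²·(0.020)²·(0.85)²) = 1.89×10⁵
ΔG = RT ln(Qp/Kp) = (8.314 J mol⁻¹ K⁻¹)(400 K) × ln(1.89×10⁵/5.6×10⁵)
   = (3.326 kJ/mol)(-1.086) = -3.61 kJ/mol
ΔG < 0, so the forward reaction is spontaneous (proceeds forward).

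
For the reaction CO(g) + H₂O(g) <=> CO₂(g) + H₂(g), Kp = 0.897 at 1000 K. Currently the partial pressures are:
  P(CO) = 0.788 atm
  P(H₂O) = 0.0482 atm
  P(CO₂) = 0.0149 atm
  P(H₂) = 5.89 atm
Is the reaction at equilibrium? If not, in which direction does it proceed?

toward reactants

Qp = P(CO₂)·P(H₂) / (P(CO)·P(H₂O)) = (0.0149)·(5.89) / ((0.788)·(0.0482)) = 2.31
Qp = 2.31 > Kp = 0.897, so the reverse reaction proceeds.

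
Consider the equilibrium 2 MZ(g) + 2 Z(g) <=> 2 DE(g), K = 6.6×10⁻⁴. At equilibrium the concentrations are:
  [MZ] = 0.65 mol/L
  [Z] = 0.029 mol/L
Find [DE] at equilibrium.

At equilibrium, K = [DE]² / ([MZ]²·[Z]²) = 6.6×10⁻⁴.
([DE])² / ((0.65)²·(0.029)²) = 6.6×10⁻⁴
[DE]² = 2.35×10⁻⁷ ⇒ [DE] = 4.8×10⁻⁴ mol/L

[DE] = 4.8×10⁻⁴ mol/L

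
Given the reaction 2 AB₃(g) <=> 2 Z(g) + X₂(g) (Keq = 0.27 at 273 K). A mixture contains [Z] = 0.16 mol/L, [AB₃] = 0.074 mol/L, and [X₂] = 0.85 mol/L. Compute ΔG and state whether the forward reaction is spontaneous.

Q = [Z]²·[X₂] / [AB₃]² = (0.16)²·(0.85) / (0.074)² = 3.97
ΔG = RT ln(Q/Keq) = (8.314 J mol⁻¹ K⁻¹)(273 K) × ln(3.97/0.27)
   = (2.270 kJ/mol)(2.688) = 6.10 kJ/mol
ΔG > 0, so the forward reaction is non-spontaneous (proceeds in reverse).

ΔG = 6.10 kJ/mol; the forward reaction is non-spontaneous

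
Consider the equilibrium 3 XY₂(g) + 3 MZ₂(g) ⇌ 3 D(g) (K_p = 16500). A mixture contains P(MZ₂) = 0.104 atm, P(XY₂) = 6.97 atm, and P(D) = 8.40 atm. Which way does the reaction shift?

toward products

Q_p = P(D)³ / (P(XY₂)³·P(MZ₂)³) = (8.40)³ / ((6.97)³·(0.104)³) = 1560
Q_p = 1560 < K_p = 16500, so the forward reaction proceeds.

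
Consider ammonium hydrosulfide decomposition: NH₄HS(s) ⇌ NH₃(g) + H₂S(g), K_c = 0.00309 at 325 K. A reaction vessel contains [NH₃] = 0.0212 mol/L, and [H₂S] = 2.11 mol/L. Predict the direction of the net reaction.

(NH₄HS is a pure solid — omitted from Q_c.)
Q_c = [NH₃]·[H₂S] = (0.0212)·(2.11) = 0.0447
Q_c = 0.0447 > K_c = 0.00309, so the reverse reaction proceeds.

toward reactants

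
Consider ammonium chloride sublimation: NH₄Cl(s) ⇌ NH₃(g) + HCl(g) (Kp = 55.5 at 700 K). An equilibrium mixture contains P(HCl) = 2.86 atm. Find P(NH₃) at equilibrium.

(NH₄Cl is a pure solid — omitted from Kp.)
At equilibrium, Kp = P(NH₃)·P(HCl) = 55.5.
(P(NH₃))·(2.86) = 55.5
P(NH₃) = 19.4 atm

P(NH₃) = 19.4 atm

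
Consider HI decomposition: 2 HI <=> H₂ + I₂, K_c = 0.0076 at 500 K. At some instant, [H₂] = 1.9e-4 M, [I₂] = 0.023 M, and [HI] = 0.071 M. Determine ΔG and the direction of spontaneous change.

ΔG = -9.02 kJ/mol; the forward reaction is spontaneous

Q_c = [H₂]·[I₂] / [HI]² = (1.9e-4)·(0.023) / (0.071)² = 8.67e-4
ΔG = RT ln(Q_c/K_c) = (8.314 J mol⁻¹ K⁻¹)(500 K) × ln(8.67e-4/0.0076)
   = (4.157 kJ/mol)(-2.171) = -9.02 kJ/mol
ΔG < 0, so the forward reaction is spontaneous (proceeds forward).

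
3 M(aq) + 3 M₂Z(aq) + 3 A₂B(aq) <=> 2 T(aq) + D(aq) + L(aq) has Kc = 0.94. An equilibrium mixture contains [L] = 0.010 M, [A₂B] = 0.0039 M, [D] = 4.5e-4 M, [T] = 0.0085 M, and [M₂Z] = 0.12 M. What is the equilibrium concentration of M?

[M] = 1.5 M

At equilibrium, Kc = [T]²·[D]·[L] / ([M]³·[M₂Z]³·[A₂B]³) = 0.94.
(0.0085)²·(4.5e-4)·(0.010) / (([M])³·(0.12)³·(0.0039)³) = 0.94
[M]³ = 3.37 ⇒ [M] = 1.5 M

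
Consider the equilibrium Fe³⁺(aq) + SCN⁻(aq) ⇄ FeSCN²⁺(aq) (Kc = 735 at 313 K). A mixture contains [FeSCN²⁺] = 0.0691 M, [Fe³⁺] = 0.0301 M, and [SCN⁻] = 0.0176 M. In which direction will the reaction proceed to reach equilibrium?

Qc = [FeSCN²⁺] / ([Fe³⁺]·[SCN⁻]) = (0.0691) / ((0.0301)·(0.0176)) = 130
Qc = 130 < Kc = 735, so the forward reaction proceeds.

forward (toward products)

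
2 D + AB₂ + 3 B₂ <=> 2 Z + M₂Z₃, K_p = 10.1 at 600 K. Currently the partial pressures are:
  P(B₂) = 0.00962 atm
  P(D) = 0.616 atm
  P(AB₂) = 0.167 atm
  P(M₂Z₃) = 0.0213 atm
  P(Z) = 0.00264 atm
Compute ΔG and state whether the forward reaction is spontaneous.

ΔG = -6.71 kJ/mol; the forward reaction is spontaneous

Q_p = P(Z)²·P(M₂Z₃) / (P(D)²·P(AB₂)·P(B₂)³) = (0.00264)²·(0.0213) / ((0.616)²·(0.167)·(0.00962)³) = 2.63
ΔG = RT ln(Q_p/K_p) = (8.314 J mol⁻¹ K⁻¹)(600 K) × ln(2.63/10.1)
   = (4.988 kJ/mol)(-1.346) = -6.71 kJ/mol
ΔG < 0, so the forward reaction is spontaneous (proceeds forward).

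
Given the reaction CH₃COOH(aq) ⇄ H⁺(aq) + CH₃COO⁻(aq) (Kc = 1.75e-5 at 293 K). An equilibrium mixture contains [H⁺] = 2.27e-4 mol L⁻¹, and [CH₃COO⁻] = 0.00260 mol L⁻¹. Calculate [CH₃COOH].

At equilibrium, Kc = [H⁺]·[CH₃COO⁻] / [CH₃COOH] = 1.75e-5.
(2.27e-4)·(0.00260) / ([CH₃COOH]) = 1.75e-5
[CH₃COOH] = 0.0337 mol L⁻¹

[CH₃COOH] = 0.0337 mol L⁻¹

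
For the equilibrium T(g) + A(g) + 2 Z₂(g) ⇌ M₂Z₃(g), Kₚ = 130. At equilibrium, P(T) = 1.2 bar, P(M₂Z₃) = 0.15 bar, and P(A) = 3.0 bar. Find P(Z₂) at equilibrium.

At equilibrium, Kₚ = P(M₂Z₃) / (P(T)·P(A)·P(Z₂)²) = 130.
(0.15) / ((1.2)·(3.0)·(P(Z₂))²) = 130
P(Z₂)² = 3.21×10⁻⁴ ⇒ P(Z₂) = 0.018 bar

P(Z₂) = 0.018 bar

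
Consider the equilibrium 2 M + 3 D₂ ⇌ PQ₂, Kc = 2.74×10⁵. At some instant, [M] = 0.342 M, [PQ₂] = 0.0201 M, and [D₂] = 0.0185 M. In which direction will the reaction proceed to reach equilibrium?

Qc = [PQ₂] / ([M]²·[D₂]³) = (0.0201) / ((0.342)²·(0.0185)³) = 27100
Qc = 27100 < Kc = 2.74×10⁵, so the forward reaction proceeds.

toward products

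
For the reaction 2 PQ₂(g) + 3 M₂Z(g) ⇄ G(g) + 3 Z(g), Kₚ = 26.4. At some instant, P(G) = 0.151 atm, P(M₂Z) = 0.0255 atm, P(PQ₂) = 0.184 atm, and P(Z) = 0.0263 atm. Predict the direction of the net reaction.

Qₚ = P(G)·P(Z)³ / (P(PQ₂)²·P(M₂Z)³) = (0.151)·(0.0263)³ / ((0.184)²·(0.0255)³) = 4.89
Qₚ = 4.89 < Kₚ = 26.4, so the forward reaction proceeds.

toward products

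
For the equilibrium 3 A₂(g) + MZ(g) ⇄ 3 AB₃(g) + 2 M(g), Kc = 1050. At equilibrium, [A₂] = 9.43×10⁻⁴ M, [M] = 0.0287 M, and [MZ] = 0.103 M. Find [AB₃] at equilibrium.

[AB₃] = 0.0479 M

At equilibrium, Kc = [AB₃]³·[M]² / ([A₂]³·[MZ]) = 1050.
([AB₃])³·(0.0287)² / ((9.43×10⁻⁴)³·(0.103)) = 1050
[AB₃]³ = 1.10×10⁻⁴ ⇒ [AB₃] = 0.0479 M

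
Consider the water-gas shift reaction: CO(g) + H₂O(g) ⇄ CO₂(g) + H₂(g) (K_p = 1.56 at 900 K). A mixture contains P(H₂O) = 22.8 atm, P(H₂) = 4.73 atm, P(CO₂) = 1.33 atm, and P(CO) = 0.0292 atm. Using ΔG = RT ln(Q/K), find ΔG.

Q_p = P(CO₂)·P(H₂) / (P(CO)·P(H₂O)) = (1.33)·(4.73) / ((0.0292)·(22.8)) = 9.45
ΔG = RT ln(Q_p/K_p) = (8.314 J mol⁻¹ K⁻¹)(900 K) × ln(9.45/1.56)
   = (7.483 kJ/mol)(1.801) = 13.5 kJ/mol
ΔG > 0, so the forward reaction is non-spontaneous (proceeds in reverse).

ΔG = 13.5 kJ/mol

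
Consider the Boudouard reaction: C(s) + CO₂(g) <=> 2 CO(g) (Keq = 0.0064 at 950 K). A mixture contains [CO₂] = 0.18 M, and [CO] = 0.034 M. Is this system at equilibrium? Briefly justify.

yes, at equilibrium

(C is a pure solid — omitted from Q.)
Q = [CO]² / [CO₂] = (0.034)² / (0.18) = 0.0064
Q = 0.0064 = Keq; the system is at equilibrium.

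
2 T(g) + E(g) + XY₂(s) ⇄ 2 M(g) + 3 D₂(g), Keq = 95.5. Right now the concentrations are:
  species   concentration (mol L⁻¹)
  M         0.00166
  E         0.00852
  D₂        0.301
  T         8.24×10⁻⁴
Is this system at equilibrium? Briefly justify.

no; Q < K, reaction proceeds forward

(XY₂ is a pure solid — omitted from Q.)
Q = [M]²·[D₂]³ / ([T]²·[E]) = (0.00166)²·(0.301)³ / ((8.24×10⁻⁴)²·(0.00852)) = 13.0
Q = 13.0 < Keq = 95.5: net forward reaction.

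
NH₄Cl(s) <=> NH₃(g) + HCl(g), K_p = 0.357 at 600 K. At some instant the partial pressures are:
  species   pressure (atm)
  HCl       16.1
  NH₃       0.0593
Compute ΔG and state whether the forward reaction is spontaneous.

(NH₄Cl is a pure solid — omitted from Q_p.)
Q_p = P(NH₃)·P(HCl) = (0.0593)·(16.1) = 0.955
ΔG = RT ln(Q_p/K_p) = (8.314 J mol⁻¹ K⁻¹)(600 K) × ln(0.955/0.357)
   = (4.988 kJ/mol)(0.9840) = 4.91 kJ/mol
ΔG > 0, so the forward reaction is non-spontaneous (proceeds in reverse).

ΔG = 4.91 kJ/mol; the forward reaction is non-spontaneous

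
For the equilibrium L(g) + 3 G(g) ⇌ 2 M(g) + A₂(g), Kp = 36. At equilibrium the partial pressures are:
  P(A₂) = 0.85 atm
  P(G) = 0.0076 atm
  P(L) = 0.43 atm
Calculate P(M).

P(M) = 0.0028 atm

At equilibrium, Kp = P(M)²·P(A₂) / (P(L)·P(G)³) = 36.
(P(M))²·(0.85) / ((0.43)·(0.0076)³) = 36
P(M)² = 7.99×10⁻⁶ ⇒ P(M) = 0.0028 atm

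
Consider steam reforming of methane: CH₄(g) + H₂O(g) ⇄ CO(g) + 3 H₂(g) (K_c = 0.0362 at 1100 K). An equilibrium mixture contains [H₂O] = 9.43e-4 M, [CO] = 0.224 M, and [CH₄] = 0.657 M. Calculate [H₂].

At equilibrium, K_c = [CO]·[H₂]³ / ([CH₄]·[H₂O]) = 0.0362.
(0.224)·([H₂])³ / ((0.657)·(9.43e-4)) = 0.0362
[H₂]³ = 1.00e-4 ⇒ [H₂] = 0.0464 M

[H₂] = 0.0464 M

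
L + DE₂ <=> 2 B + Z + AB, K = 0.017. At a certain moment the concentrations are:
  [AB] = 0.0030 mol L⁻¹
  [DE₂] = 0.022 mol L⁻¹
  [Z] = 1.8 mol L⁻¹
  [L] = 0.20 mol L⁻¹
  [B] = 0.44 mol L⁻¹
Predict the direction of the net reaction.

toward reactants

Q = [B]²·[Z]·[AB] / ([L]·[DE₂]) = (0.44)²·(1.8)·(0.0030) / ((0.20)·(0.022)) = 0.24
Q = 0.24 > K = 0.017, so the reverse reaction proceeds.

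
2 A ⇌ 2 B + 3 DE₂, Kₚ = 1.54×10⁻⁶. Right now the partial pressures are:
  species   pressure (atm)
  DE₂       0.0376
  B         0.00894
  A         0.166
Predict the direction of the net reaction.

forward (toward products)

Qₚ = P(B)²·P(DE₂)³ / P(A)² = (0.00894)²·(0.0376)³ / (0.166)² = 1.54×10⁻⁷
Qₚ = 1.54×10⁻⁷ < Kₚ = 1.54×10⁻⁶, so the forward reaction proceeds.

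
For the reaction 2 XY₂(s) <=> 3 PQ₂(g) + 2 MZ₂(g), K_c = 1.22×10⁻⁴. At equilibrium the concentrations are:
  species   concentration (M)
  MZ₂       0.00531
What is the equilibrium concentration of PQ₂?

[PQ₂] = 1.63 M

(XY₂ is a pure solid — omitted from K_c.)
At equilibrium, K_c = [PQ₂]³·[MZ₂]² = 1.22×10⁻⁴.
([PQ₂])³·(0.00531)² = 1.22×10⁻⁴
[PQ₂]³ = 4.33 ⇒ [PQ₂] = 1.63 M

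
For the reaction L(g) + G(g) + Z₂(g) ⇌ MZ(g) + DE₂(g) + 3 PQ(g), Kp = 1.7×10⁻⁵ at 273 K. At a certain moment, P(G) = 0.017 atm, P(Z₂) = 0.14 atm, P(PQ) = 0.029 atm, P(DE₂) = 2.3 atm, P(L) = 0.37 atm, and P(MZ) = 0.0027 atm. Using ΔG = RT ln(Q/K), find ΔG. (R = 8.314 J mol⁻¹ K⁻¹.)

Qp = P(MZ)·P(DE₂)·P(PQ)³ / (P(L)·P(G)·P(Z₂)) = (0.0027)·(2.3)·(0.029)³ / ((0.37)·(0.017)·(0.14)) = 1.72×10⁻⁴
ΔG = RT ln(Qp/Kp) = (8.314 J mol⁻¹ K⁻¹)(273 K) × ln(1.72×10⁻⁴/1.7×10⁻⁵)
   = (2.270 kJ/mol)(2.314) = 5.25 kJ/mol
ΔG > 0, so the forward reaction is non-spontaneous (proceeds in reverse).

ΔG = 5.25 kJ/mol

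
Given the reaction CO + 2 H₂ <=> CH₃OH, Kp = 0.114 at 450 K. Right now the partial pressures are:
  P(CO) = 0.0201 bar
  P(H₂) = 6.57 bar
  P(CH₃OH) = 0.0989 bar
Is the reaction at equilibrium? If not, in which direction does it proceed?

Qp = P(CH₃OH) / (P(CO)·P(H₂)²) = (0.0989) / ((0.0201)·(6.57)²) = 0.114
Qp = 0.114 = Kp, so the system is already at equilibrium.

at equilibrium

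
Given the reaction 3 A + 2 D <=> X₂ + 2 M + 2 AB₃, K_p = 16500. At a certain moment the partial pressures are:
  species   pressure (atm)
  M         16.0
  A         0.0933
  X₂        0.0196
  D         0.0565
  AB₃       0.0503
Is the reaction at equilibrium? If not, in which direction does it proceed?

in the forward direction

Q_p = P(X₂)·P(M)²·P(AB₃)² / (P(A)³·P(D)²) = (0.0196)·(16.0)²·(0.0503)² / ((0.0933)³·(0.0565)²) = 4900
Q_p = 4900 < K_p = 16500, so the forward reaction proceeds.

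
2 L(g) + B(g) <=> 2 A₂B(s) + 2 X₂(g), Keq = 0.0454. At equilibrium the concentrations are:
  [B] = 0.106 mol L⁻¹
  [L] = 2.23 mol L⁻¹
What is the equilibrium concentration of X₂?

(A₂B is a pure solid — omitted from Keq.)
At equilibrium, Keq = [X₂]² / ([L]²·[B]) = 0.0454.
([X₂])² / ((2.23)²·(0.106)) = 0.0454
[X₂]² = 0.0239 ⇒ [X₂] = 0.155 mol L⁻¹

[X₂] = 0.155 mol L⁻¹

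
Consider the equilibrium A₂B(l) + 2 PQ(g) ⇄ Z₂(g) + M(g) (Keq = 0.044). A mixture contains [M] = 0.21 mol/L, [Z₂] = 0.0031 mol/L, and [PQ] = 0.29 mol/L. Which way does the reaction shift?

(A₂B is a pure liquid — omitted from Q.)
Q = [Z₂]·[M] / [PQ]² = (0.0031)·(0.21) / (0.29)² = 0.0077
Q = 0.0077 < Keq = 0.044, so the forward reaction proceeds.

toward products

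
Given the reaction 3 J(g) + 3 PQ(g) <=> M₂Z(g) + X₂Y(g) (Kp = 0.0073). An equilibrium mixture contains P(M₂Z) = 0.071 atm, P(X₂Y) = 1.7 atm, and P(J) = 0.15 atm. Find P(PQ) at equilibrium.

At equilibrium, Kp = P(M₂Z)·P(X₂Y) / (P(J)³·P(PQ)³) = 0.0073.
(0.071)·(1.7) / ((0.15)³·(P(PQ))³) = 0.0073
P(PQ)³ = 4900 ⇒ P(PQ) = 17 atm

P(PQ) = 17 atm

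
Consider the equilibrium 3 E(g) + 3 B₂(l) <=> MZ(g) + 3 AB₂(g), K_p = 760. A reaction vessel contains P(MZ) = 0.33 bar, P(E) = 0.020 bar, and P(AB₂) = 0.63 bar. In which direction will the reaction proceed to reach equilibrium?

(B₂ is a pure liquid — omitted from Q_p.)
Q_p = P(MZ)·P(AB₂)³ / P(E)³ = (0.33)·(0.63)³ / (0.020)³ = 10000
Q_p = 10000 > K_p = 760, so the reverse reaction proceeds.

toward reactants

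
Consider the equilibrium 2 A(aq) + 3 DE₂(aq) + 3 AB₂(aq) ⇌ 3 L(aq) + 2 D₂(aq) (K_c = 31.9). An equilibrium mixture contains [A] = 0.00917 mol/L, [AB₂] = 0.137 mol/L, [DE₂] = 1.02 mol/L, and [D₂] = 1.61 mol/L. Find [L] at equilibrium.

At equilibrium, K_c = [L]³·[D₂]² / ([A]²·[DE₂]³·[AB₂]³) = 31.9.
([L])³·(1.61)² / ((0.00917)²·(1.02)³·(0.137)³) = 31.9
[L]³ = 2.82×10⁻⁶ ⇒ [L] = 0.0141 mol/L

[L] = 0.0141 mol/L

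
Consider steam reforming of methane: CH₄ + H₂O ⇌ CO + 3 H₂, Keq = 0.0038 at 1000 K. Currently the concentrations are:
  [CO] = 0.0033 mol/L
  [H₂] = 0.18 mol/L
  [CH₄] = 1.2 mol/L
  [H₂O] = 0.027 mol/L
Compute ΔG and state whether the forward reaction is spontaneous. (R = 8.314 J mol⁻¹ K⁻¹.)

ΔG = -15.4 kJ/mol; the forward reaction is spontaneous

Q = [CO]·[H₂]³ / ([CH₄]·[H₂O]) = (0.0033)·(0.18)³ / ((1.2)·(0.027)) = 5.94×10⁻⁴
ΔG = RT ln(Q/Keq) = (8.314 J mol⁻¹ K⁻¹)(1000 K) × ln(5.94×10⁻⁴/0.0038)
   = (8.314 kJ/mol)(-1.856) = -15.4 kJ/mol
ΔG < 0, so the forward reaction is spontaneous (proceeds forward).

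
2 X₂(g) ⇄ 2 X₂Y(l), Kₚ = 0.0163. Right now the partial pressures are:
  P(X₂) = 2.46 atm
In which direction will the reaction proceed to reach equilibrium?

(X₂Y is a pure liquid — omitted from Qₚ.)
Qₚ = 1 / P(X₂)² = 1 / (2.46)² = 0.165
Qₚ = 0.165 > Kₚ = 0.0163, so the reverse reaction proceeds.

in the reverse direction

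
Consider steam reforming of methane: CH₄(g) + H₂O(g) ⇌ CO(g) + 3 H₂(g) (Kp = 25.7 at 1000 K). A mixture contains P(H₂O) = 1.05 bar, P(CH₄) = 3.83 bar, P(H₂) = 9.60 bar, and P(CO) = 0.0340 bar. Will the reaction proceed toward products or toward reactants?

Qp = P(CO)·P(H₂)³ / (P(CH₄)·P(H₂O)) = (0.0340)·(9.60)³ / ((3.83)·(1.05)) = 7.48
Qp = 7.48 < Kp = 25.7, so the forward reaction proceeds.

in the forward direction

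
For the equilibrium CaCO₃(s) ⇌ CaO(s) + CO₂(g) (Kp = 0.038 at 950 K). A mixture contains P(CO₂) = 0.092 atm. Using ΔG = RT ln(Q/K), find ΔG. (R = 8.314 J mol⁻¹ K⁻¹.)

ΔG = 6.98 kJ/mol

(CaCO₃, CaO are pure solids — omitted from Qp.)
Qp = P(CO₂) = 0.0920
ΔG = RT ln(Qp/Kp) = (8.314 J mol⁻¹ K⁻¹)(950 K) × ln(0.0920/0.038)
   = (7.898 kJ/mol)(0.8842) = 6.98 kJ/mol
ΔG > 0, so the forward reaction is non-spontaneous (proceeds in reverse).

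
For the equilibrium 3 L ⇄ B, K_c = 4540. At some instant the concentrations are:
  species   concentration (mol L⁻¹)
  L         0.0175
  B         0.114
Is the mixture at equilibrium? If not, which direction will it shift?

Q_c = [B] / [L]³ = (0.114) / (0.0175)³ = 21300
Q_c = 21300 > K_c = 4540: net reverse reaction.

no; Q > K, reaction proceeds in reverse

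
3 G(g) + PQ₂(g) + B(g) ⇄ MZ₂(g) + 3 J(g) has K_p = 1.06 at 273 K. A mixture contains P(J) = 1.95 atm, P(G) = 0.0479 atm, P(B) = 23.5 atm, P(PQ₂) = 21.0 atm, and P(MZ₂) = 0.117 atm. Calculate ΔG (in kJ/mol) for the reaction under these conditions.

ΔG = 6.16 kJ/mol

Q_p = P(MZ₂)·P(J)³ / (P(G)³·P(PQ₂)·P(B)) = (0.117)·(1.95)³ / ((0.0479)³·(21.0)·(23.5)) = 16.0
ΔG = RT ln(Q_p/K_p) = (8.314 J mol⁻¹ K⁻¹)(273 K) × ln(16.0/1.06)
   = (2.270 kJ/mol)(2.714) = 6.16 kJ/mol
ΔG > 0, so the forward reaction is non-spontaneous (proceeds in reverse).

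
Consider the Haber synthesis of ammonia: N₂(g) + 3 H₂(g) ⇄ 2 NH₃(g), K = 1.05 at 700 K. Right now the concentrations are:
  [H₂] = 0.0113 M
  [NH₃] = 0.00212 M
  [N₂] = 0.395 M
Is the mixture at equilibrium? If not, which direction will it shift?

Q = [NH₃]² / ([N₂]·[H₂]³) = (0.00212)² / ((0.395)·(0.0113)³) = 7.89
Q = 7.89 > K = 1.05: net reverse reaction.

no; Q > K, reaction proceeds in reverse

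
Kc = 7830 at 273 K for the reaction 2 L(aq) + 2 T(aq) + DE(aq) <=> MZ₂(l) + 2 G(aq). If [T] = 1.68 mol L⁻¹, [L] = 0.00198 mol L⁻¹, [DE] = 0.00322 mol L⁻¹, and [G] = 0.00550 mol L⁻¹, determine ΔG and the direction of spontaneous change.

ΔG = -5.04 kJ/mol; the forward reaction is spontaneous

(MZ₂ is a pure liquid — omitted from Qc.)
Qc = [G]² / ([L]²·[T]²·[DE]) = (0.00550)² / ((0.00198)²·(1.68)²·(0.00322)) = 849
ΔG = RT ln(Qc/Kc) = (8.314 J mol⁻¹ K⁻¹)(273 K) × ln(849/7830)
   = (2.270 kJ/mol)(-2.222) = -5.04 kJ/mol
ΔG < 0, so the forward reaction is spontaneous (proceeds forward).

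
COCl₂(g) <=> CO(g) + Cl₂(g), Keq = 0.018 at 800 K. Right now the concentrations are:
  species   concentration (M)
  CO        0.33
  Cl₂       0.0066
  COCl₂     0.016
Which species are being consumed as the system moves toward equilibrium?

CO, Cl₂ (products)

Q = [CO]·[Cl₂] / [COCl₂] = (0.33)·(0.0066) / (0.016) = 0.14
Q = 0.14 > Keq = 0.018: net reverse reaction.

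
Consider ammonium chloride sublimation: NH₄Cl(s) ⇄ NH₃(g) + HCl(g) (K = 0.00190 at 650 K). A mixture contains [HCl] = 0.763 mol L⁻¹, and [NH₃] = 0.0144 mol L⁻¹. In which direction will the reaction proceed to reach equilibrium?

reverse (toward reactants)

(NH₄Cl is a pure solid — omitted from Q.)
Q = [NH₃]·[HCl] = (0.0144)·(0.763) = 0.0110
Q = 0.0110 > K = 0.00190, so the reverse reaction proceeds.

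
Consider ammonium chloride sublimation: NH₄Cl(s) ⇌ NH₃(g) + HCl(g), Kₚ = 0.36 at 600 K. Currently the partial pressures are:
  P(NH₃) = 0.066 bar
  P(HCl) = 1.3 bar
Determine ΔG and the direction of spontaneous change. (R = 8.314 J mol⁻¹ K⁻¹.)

(NH₄Cl is a pure solid — omitted from Qₚ.)
Qₚ = P(NH₃)·P(HCl) = (0.066)·(1.3) = 0.0858
ΔG = RT ln(Qₚ/Kₚ) = (8.314 J mol⁻¹ K⁻¹)(600 K) × ln(0.0858/0.36)
   = (4.988 kJ/mol)(-1.434) = -7.15 kJ/mol
ΔG < 0, so the forward reaction is spontaneous (proceeds forward).

ΔG = -7.15 kJ/mol; the forward reaction is spontaneous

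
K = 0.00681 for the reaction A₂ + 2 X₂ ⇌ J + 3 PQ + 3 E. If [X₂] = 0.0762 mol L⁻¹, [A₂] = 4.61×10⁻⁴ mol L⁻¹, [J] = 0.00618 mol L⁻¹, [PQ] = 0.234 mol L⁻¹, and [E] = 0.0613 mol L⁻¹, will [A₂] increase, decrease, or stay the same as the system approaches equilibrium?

Q = [J]·[PQ]³·[E]³ / ([A₂]·[X₂]²) = (0.00618)·(0.234)³·(0.0613)³ / ((4.61×10⁻⁴)·(0.0762)²) = 0.00681
Q = 0.00681 = K; the system is at equilibrium.

stay the same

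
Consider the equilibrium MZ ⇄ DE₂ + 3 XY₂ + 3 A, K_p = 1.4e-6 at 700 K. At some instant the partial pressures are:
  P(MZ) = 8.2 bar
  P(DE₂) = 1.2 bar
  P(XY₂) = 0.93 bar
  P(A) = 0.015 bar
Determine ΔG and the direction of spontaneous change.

Q_p = P(DE₂)·P(XY₂)³·P(A)³ / P(MZ) = (1.2)·(0.93)³·(0.015)³ / (8.2) = 3.97e-7
ΔG = RT ln(Q_p/K_p) = (8.314 J mol⁻¹ K⁻¹)(700 K) × ln(3.97e-7/1.4e-6)
   = (5.820 kJ/mol)(-1.260) = -7.33 kJ/mol
ΔG < 0, so the forward reaction is spontaneous (proceeds forward).

ΔG = -7.33 kJ/mol; the forward reaction is spontaneous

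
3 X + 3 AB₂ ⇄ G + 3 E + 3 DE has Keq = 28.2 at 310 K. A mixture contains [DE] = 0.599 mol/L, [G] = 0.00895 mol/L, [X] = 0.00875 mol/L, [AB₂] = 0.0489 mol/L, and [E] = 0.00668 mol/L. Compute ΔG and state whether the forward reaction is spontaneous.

Q = [G]·[E]³·[DE]³ / ([X]³·[AB₂]³) = (0.00895)·(0.00668)³·(0.599)³ / ((0.00875)³·(0.0489)³) = 7.32
ΔG = RT ln(Q/Keq) = (8.314 J mol⁻¹ K⁻¹)(310 K) × ln(7.32/28.2)
   = (2.577 kJ/mol)(-1.349) = -3.48 kJ/mol
ΔG < 0, so the forward reaction is spontaneous (proceeds forward).

ΔG = -3.48 kJ/mol; the forward reaction is spontaneous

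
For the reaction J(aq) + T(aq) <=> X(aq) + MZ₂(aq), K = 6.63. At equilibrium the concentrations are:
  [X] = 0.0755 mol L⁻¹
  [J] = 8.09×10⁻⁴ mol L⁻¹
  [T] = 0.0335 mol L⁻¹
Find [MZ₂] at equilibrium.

At equilibrium, K = [X]·[MZ₂] / ([J]·[T]) = 6.63.
(0.0755)·([MZ₂]) / ((8.09×10⁻⁴)·(0.0335)) = 6.63
[MZ₂] = 0.00238 mol L⁻¹

[MZ₂] = 0.00238 mol L⁻¹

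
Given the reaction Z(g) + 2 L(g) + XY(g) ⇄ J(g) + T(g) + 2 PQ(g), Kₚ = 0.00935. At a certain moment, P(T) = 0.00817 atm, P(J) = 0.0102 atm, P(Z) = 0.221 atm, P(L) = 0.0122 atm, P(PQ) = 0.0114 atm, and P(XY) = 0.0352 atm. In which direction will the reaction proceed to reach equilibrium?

neither direction; the system is at equilibrium

Qₚ = P(J)·P(T)·P(PQ)² / (P(Z)·P(L)²·P(XY)) = (0.0102)·(0.00817)·(0.0114)² / ((0.221)·(0.0122)²·(0.0352)) = 0.00935
Qₚ = 0.00935 = Kₚ, so the system is already at equilibrium.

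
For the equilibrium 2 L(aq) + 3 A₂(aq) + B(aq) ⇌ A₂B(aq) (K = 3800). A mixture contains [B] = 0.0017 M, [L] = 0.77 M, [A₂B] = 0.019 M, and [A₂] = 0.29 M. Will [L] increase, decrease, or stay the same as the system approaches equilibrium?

decrease

Q = [A₂B] / ([L]²·[A₂]³·[B]) = (0.019) / ((0.77)²·(0.29)³·(0.0017)) = 770
Q = 770 < K = 3800: net forward reaction.
L is a reactant, so it decreases.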